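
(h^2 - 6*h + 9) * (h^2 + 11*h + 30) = h^4 + 5*h^3 - 27*h^2 - 81*h + 270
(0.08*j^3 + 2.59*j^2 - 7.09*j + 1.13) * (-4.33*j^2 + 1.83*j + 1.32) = -0.3464*j^5 - 11.0683*j^4 + 35.545*j^3 - 14.4488*j^2 - 7.2909*j + 1.4916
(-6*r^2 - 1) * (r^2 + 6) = -6*r^4 - 37*r^2 - 6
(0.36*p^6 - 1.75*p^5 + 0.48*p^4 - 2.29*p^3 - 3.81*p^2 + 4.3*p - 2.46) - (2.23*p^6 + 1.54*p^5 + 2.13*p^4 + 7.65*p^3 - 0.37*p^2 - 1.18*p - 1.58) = -1.87*p^6 - 3.29*p^5 - 1.65*p^4 - 9.94*p^3 - 3.44*p^2 + 5.48*p - 0.88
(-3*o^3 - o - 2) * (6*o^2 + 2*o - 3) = -18*o^5 - 6*o^4 + 3*o^3 - 14*o^2 - o + 6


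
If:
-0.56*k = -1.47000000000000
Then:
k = 2.62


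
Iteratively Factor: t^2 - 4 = (t - 2)*(t + 2)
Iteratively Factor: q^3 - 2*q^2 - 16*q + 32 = (q - 4)*(q^2 + 2*q - 8) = (q - 4)*(q - 2)*(q + 4)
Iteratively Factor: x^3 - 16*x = (x - 4)*(x^2 + 4*x) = x*(x - 4)*(x + 4)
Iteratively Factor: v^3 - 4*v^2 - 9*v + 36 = (v - 4)*(v^2 - 9) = (v - 4)*(v + 3)*(v - 3)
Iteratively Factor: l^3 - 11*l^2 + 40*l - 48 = (l - 3)*(l^2 - 8*l + 16) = (l - 4)*(l - 3)*(l - 4)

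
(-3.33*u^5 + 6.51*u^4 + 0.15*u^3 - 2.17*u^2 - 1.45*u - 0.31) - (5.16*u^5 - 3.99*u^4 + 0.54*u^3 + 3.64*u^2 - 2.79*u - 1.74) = -8.49*u^5 + 10.5*u^4 - 0.39*u^3 - 5.81*u^2 + 1.34*u + 1.43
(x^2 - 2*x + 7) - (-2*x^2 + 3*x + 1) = 3*x^2 - 5*x + 6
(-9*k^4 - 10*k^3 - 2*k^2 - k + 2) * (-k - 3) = 9*k^5 + 37*k^4 + 32*k^3 + 7*k^2 + k - 6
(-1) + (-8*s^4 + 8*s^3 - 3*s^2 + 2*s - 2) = -8*s^4 + 8*s^3 - 3*s^2 + 2*s - 3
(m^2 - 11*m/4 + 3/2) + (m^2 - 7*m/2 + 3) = 2*m^2 - 25*m/4 + 9/2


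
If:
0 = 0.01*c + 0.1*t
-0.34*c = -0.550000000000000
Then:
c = 1.62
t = -0.16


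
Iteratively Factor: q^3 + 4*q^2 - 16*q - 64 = (q - 4)*(q^2 + 8*q + 16) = (q - 4)*(q + 4)*(q + 4)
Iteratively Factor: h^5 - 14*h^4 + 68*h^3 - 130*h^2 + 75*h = (h - 3)*(h^4 - 11*h^3 + 35*h^2 - 25*h) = h*(h - 3)*(h^3 - 11*h^2 + 35*h - 25) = h*(h - 3)*(h - 1)*(h^2 - 10*h + 25) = h*(h - 5)*(h - 3)*(h - 1)*(h - 5)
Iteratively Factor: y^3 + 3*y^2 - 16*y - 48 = (y + 4)*(y^2 - y - 12) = (y + 3)*(y + 4)*(y - 4)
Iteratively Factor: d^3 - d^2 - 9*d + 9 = (d + 3)*(d^2 - 4*d + 3) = (d - 1)*(d + 3)*(d - 3)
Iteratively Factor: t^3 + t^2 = (t)*(t^2 + t) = t^2*(t + 1)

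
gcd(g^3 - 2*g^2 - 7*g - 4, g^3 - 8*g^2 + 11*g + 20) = g^2 - 3*g - 4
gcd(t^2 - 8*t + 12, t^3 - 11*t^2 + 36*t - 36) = t^2 - 8*t + 12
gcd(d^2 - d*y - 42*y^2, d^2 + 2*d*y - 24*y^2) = d + 6*y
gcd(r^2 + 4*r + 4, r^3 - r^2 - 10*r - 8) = r + 2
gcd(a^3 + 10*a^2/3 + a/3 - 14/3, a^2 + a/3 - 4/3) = a - 1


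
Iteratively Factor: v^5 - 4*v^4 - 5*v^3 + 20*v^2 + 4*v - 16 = (v - 2)*(v^4 - 2*v^3 - 9*v^2 + 2*v + 8) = (v - 2)*(v + 2)*(v^3 - 4*v^2 - v + 4) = (v - 2)*(v + 1)*(v + 2)*(v^2 - 5*v + 4) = (v - 4)*(v - 2)*(v + 1)*(v + 2)*(v - 1)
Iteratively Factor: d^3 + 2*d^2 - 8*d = (d - 2)*(d^2 + 4*d) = d*(d - 2)*(d + 4)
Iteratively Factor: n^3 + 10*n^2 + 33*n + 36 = (n + 3)*(n^2 + 7*n + 12) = (n + 3)^2*(n + 4)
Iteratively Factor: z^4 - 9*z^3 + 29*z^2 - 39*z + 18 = (z - 2)*(z^3 - 7*z^2 + 15*z - 9) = (z - 2)*(z - 1)*(z^2 - 6*z + 9) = (z - 3)*(z - 2)*(z - 1)*(z - 3)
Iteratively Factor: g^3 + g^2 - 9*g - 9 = (g + 3)*(g^2 - 2*g - 3) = (g - 3)*(g + 3)*(g + 1)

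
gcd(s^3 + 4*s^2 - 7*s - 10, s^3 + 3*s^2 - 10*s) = s^2 + 3*s - 10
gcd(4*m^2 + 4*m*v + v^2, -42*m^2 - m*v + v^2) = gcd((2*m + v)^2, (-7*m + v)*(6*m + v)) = 1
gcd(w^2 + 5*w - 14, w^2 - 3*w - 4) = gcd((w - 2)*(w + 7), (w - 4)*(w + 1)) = 1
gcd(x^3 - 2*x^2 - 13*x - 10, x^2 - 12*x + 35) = x - 5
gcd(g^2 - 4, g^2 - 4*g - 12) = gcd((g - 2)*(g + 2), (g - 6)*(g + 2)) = g + 2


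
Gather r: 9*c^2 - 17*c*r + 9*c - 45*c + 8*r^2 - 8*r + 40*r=9*c^2 - 36*c + 8*r^2 + r*(32 - 17*c)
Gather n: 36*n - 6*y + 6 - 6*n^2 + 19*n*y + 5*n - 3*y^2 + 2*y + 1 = -6*n^2 + n*(19*y + 41) - 3*y^2 - 4*y + 7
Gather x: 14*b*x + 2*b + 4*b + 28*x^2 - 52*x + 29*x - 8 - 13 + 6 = 6*b + 28*x^2 + x*(14*b - 23) - 15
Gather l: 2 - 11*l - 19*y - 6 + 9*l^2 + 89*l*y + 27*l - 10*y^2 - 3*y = 9*l^2 + l*(89*y + 16) - 10*y^2 - 22*y - 4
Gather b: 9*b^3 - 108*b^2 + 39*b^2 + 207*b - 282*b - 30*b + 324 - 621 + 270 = 9*b^3 - 69*b^2 - 105*b - 27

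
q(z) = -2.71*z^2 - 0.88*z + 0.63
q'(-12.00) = 64.16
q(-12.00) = -379.05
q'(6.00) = -33.40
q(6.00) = -102.21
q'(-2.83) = 14.46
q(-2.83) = -18.58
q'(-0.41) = 1.34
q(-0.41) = 0.54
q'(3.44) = -19.52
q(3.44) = -34.47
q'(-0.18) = 0.10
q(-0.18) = 0.70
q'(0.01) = -0.93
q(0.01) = 0.62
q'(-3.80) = 19.72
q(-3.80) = -35.16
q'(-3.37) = 17.39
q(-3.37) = -27.18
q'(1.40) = -8.47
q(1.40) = -5.91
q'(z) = -5.42*z - 0.88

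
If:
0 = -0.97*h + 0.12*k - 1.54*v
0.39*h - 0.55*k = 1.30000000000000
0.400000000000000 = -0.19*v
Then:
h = 3.34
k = 0.01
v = -2.11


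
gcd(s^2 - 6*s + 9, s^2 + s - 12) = s - 3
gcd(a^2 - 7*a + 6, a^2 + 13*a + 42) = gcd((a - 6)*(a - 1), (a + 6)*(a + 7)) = 1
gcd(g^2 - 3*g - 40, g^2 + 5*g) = g + 5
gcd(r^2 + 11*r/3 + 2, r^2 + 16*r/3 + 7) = r + 3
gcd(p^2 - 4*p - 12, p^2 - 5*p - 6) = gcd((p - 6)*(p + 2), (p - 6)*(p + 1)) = p - 6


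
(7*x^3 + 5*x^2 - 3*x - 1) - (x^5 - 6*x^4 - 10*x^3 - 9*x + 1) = -x^5 + 6*x^4 + 17*x^3 + 5*x^2 + 6*x - 2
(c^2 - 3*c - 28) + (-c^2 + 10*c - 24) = 7*c - 52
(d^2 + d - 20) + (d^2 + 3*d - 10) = 2*d^2 + 4*d - 30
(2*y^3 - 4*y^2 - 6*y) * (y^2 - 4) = 2*y^5 - 4*y^4 - 14*y^3 + 16*y^2 + 24*y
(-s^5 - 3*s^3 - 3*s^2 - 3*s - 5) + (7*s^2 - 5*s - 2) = -s^5 - 3*s^3 + 4*s^2 - 8*s - 7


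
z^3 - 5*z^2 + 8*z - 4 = (z - 2)^2*(z - 1)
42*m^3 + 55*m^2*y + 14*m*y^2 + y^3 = (m + y)*(6*m + y)*(7*m + y)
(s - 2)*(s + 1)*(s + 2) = s^3 + s^2 - 4*s - 4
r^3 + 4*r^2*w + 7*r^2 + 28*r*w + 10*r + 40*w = (r + 2)*(r + 5)*(r + 4*w)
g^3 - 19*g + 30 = (g - 3)*(g - 2)*(g + 5)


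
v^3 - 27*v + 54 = (v - 3)^2*(v + 6)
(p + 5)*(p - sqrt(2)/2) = p^2 - sqrt(2)*p/2 + 5*p - 5*sqrt(2)/2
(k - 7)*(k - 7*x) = k^2 - 7*k*x - 7*k + 49*x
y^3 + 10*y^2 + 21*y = y*(y + 3)*(y + 7)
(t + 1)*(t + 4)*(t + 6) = t^3 + 11*t^2 + 34*t + 24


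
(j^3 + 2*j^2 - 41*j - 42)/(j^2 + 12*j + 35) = (j^2 - 5*j - 6)/(j + 5)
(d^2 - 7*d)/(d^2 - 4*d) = (d - 7)/(d - 4)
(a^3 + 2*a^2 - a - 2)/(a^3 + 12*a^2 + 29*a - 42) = (a^2 + 3*a + 2)/(a^2 + 13*a + 42)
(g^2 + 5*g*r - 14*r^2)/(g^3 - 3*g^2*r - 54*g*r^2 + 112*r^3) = 1/(g - 8*r)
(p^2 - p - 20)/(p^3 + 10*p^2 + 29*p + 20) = (p - 5)/(p^2 + 6*p + 5)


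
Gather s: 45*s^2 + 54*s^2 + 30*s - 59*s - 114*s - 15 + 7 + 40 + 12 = 99*s^2 - 143*s + 44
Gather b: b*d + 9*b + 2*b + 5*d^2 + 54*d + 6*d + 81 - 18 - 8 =b*(d + 11) + 5*d^2 + 60*d + 55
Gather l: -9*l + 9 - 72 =-9*l - 63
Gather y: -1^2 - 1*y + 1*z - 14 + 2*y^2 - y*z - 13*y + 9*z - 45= 2*y^2 + y*(-z - 14) + 10*z - 60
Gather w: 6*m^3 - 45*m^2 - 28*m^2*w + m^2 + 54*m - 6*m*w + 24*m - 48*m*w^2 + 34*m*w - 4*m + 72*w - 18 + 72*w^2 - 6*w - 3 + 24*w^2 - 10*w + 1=6*m^3 - 44*m^2 + 74*m + w^2*(96 - 48*m) + w*(-28*m^2 + 28*m + 56) - 20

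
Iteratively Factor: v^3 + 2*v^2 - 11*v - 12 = (v + 4)*(v^2 - 2*v - 3) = (v + 1)*(v + 4)*(v - 3)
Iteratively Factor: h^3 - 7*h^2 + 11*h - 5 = (h - 1)*(h^2 - 6*h + 5) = (h - 1)^2*(h - 5)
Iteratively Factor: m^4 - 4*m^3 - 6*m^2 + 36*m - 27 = (m - 3)*(m^3 - m^2 - 9*m + 9) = (m - 3)^2*(m^2 + 2*m - 3) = (m - 3)^2*(m + 3)*(m - 1)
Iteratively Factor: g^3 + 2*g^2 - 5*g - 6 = (g + 1)*(g^2 + g - 6) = (g + 1)*(g + 3)*(g - 2)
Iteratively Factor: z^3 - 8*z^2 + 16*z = (z - 4)*(z^2 - 4*z) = (z - 4)^2*(z)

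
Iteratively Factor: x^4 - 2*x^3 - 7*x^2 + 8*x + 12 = (x - 2)*(x^3 - 7*x - 6) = (x - 3)*(x - 2)*(x^2 + 3*x + 2) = (x - 3)*(x - 2)*(x + 2)*(x + 1)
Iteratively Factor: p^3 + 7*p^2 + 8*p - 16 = (p + 4)*(p^2 + 3*p - 4) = (p + 4)^2*(p - 1)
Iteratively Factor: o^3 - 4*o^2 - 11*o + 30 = (o + 3)*(o^2 - 7*o + 10) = (o - 5)*(o + 3)*(o - 2)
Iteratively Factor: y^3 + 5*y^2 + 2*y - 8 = (y - 1)*(y^2 + 6*y + 8) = (y - 1)*(y + 4)*(y + 2)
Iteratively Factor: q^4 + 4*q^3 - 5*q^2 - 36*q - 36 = (q - 3)*(q^3 + 7*q^2 + 16*q + 12) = (q - 3)*(q + 3)*(q^2 + 4*q + 4) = (q - 3)*(q + 2)*(q + 3)*(q + 2)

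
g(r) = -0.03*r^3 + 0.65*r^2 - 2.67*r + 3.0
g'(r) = -0.09*r^2 + 1.3*r - 2.67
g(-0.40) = 4.17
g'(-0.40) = -3.20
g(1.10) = 0.81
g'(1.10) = -1.35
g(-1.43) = 8.24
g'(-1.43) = -4.71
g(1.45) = 0.40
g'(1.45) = -0.97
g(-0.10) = 3.27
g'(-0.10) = -2.80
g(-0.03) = 3.08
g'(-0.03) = -2.71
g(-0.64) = 4.98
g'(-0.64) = -3.54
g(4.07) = 0.88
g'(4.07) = 1.13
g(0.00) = 3.00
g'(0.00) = -2.67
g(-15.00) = 290.55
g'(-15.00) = -42.42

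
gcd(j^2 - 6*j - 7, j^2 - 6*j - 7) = j^2 - 6*j - 7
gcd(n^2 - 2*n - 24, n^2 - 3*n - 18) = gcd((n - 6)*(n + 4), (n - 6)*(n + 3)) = n - 6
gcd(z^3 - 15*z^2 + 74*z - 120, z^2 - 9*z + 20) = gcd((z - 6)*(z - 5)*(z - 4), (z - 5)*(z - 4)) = z^2 - 9*z + 20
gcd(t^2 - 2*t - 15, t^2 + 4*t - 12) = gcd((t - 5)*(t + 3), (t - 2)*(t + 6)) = 1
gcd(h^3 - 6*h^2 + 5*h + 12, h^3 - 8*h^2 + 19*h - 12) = h^2 - 7*h + 12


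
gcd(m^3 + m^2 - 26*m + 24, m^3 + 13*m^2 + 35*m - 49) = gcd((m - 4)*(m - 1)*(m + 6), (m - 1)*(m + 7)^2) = m - 1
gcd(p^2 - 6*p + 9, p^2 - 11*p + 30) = 1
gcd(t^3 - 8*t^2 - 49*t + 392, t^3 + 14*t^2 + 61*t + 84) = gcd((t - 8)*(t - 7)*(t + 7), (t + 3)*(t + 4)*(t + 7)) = t + 7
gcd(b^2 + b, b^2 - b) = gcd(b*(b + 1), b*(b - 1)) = b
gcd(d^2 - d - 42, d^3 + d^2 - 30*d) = d + 6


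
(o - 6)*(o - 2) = o^2 - 8*o + 12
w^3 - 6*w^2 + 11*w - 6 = (w - 3)*(w - 2)*(w - 1)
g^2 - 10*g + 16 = (g - 8)*(g - 2)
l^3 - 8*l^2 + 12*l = l*(l - 6)*(l - 2)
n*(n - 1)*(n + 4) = n^3 + 3*n^2 - 4*n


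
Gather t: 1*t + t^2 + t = t^2 + 2*t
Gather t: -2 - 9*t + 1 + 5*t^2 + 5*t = 5*t^2 - 4*t - 1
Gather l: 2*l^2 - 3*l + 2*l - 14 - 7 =2*l^2 - l - 21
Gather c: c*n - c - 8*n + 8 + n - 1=c*(n - 1) - 7*n + 7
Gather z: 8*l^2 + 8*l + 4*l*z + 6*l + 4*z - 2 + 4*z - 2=8*l^2 + 14*l + z*(4*l + 8) - 4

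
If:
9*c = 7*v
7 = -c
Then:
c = -7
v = -9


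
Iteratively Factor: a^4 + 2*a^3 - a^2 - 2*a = (a - 1)*(a^3 + 3*a^2 + 2*a) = a*(a - 1)*(a^2 + 3*a + 2) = a*(a - 1)*(a + 1)*(a + 2)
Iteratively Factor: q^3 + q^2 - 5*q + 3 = (q - 1)*(q^2 + 2*q - 3) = (q - 1)*(q + 3)*(q - 1)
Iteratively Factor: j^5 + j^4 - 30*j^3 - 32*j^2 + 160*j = (j - 2)*(j^4 + 3*j^3 - 24*j^2 - 80*j) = (j - 2)*(j + 4)*(j^3 - j^2 - 20*j) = j*(j - 2)*(j + 4)*(j^2 - j - 20) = j*(j - 2)*(j + 4)^2*(j - 5)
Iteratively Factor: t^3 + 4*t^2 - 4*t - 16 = (t + 4)*(t^2 - 4) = (t + 2)*(t + 4)*(t - 2)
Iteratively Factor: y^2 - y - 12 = (y - 4)*(y + 3)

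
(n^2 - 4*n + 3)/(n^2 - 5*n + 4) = (n - 3)/(n - 4)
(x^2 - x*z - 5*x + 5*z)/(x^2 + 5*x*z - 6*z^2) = (x - 5)/(x + 6*z)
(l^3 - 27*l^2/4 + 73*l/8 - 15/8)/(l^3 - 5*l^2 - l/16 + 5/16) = 2*(2*l - 3)/(4*l + 1)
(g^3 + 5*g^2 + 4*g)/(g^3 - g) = (g + 4)/(g - 1)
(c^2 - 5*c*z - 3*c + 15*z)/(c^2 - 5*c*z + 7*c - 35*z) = (c - 3)/(c + 7)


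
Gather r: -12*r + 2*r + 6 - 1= 5 - 10*r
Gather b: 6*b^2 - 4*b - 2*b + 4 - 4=6*b^2 - 6*b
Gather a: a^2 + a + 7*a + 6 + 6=a^2 + 8*a + 12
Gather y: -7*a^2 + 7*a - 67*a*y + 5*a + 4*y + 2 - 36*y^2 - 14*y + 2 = -7*a^2 + 12*a - 36*y^2 + y*(-67*a - 10) + 4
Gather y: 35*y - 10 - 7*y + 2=28*y - 8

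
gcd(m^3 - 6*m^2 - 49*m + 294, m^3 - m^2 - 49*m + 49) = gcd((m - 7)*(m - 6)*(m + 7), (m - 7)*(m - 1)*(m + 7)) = m^2 - 49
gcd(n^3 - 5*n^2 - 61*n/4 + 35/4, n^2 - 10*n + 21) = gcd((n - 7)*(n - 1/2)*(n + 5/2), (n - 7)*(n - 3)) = n - 7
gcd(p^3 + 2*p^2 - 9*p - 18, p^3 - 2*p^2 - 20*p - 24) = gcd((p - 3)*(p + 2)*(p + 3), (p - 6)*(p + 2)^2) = p + 2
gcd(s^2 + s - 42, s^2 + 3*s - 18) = 1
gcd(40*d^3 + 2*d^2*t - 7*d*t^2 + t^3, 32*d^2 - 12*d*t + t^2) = -4*d + t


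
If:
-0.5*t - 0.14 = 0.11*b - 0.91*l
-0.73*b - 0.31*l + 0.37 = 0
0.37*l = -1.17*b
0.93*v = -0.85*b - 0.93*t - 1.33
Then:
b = -1.48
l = 4.67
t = 8.55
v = -8.63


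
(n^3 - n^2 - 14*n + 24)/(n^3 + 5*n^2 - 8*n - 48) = (n - 2)/(n + 4)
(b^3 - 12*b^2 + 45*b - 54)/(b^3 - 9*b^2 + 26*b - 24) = (b^2 - 9*b + 18)/(b^2 - 6*b + 8)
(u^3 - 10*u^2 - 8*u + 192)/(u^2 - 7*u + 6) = (u^2 - 4*u - 32)/(u - 1)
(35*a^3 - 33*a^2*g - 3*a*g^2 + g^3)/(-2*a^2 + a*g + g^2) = (-35*a^2 - 2*a*g + g^2)/(2*a + g)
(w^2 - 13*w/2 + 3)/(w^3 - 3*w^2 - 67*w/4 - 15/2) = 2*(2*w - 1)/(4*w^2 + 12*w + 5)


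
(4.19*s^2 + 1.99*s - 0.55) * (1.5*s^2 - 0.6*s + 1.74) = 6.285*s^4 + 0.471*s^3 + 5.2716*s^2 + 3.7926*s - 0.957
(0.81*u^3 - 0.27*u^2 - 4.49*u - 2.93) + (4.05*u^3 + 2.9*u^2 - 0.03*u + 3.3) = 4.86*u^3 + 2.63*u^2 - 4.52*u + 0.37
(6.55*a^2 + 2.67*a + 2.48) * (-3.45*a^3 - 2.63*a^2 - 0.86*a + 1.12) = -22.5975*a^5 - 26.438*a^4 - 21.2111*a^3 - 1.4826*a^2 + 0.8576*a + 2.7776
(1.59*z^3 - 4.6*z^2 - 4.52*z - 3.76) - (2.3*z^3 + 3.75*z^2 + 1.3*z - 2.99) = -0.71*z^3 - 8.35*z^2 - 5.82*z - 0.77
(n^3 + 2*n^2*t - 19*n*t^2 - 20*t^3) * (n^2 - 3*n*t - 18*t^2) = n^5 - n^4*t - 43*n^3*t^2 + n^2*t^3 + 402*n*t^4 + 360*t^5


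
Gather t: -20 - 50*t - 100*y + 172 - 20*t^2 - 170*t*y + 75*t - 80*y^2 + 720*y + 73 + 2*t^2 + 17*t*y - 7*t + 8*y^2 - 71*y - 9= -18*t^2 + t*(18 - 153*y) - 72*y^2 + 549*y + 216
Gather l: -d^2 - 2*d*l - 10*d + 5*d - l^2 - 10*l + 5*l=-d^2 - 5*d - l^2 + l*(-2*d - 5)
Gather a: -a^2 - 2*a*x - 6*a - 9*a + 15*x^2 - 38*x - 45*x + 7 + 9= -a^2 + a*(-2*x - 15) + 15*x^2 - 83*x + 16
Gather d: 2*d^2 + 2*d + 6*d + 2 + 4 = 2*d^2 + 8*d + 6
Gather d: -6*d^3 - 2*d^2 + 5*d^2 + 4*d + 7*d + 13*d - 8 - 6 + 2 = -6*d^3 + 3*d^2 + 24*d - 12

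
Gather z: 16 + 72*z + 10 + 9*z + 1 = 81*z + 27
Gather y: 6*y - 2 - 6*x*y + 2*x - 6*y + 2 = -6*x*y + 2*x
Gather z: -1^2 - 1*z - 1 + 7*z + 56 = 6*z + 54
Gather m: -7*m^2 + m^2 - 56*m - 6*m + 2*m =-6*m^2 - 60*m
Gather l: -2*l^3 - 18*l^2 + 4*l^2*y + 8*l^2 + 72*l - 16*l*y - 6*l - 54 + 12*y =-2*l^3 + l^2*(4*y - 10) + l*(66 - 16*y) + 12*y - 54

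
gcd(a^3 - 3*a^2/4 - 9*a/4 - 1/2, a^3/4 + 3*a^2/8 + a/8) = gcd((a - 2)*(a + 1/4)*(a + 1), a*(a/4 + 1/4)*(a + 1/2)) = a + 1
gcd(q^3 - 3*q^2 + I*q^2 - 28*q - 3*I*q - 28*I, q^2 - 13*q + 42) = q - 7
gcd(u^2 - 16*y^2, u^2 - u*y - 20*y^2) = u + 4*y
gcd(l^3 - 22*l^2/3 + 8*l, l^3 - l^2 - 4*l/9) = l^2 - 4*l/3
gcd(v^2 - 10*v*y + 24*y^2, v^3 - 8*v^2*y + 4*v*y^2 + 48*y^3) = v^2 - 10*v*y + 24*y^2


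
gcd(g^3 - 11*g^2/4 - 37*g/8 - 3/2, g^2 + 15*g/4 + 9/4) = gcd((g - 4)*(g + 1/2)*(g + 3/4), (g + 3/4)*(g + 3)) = g + 3/4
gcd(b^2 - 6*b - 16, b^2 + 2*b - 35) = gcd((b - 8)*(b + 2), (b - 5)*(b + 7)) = 1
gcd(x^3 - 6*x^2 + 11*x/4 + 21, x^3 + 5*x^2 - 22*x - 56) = x - 4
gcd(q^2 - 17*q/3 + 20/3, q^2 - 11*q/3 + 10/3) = q - 5/3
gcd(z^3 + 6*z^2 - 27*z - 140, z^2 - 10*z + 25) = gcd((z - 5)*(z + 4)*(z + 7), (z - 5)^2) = z - 5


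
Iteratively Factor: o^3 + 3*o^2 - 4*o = (o)*(o^2 + 3*o - 4) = o*(o + 4)*(o - 1)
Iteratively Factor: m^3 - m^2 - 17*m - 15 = (m - 5)*(m^2 + 4*m + 3) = (m - 5)*(m + 3)*(m + 1)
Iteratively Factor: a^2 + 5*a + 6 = (a + 3)*(a + 2)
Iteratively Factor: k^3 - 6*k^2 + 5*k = (k - 5)*(k^2 - k) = (k - 5)*(k - 1)*(k)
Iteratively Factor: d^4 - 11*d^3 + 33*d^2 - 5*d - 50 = (d + 1)*(d^3 - 12*d^2 + 45*d - 50) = (d - 5)*(d + 1)*(d^2 - 7*d + 10) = (d - 5)*(d - 2)*(d + 1)*(d - 5)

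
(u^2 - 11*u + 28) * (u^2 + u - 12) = u^4 - 10*u^3 + 5*u^2 + 160*u - 336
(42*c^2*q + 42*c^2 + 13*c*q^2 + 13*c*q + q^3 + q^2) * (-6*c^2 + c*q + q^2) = -252*c^4*q - 252*c^4 - 36*c^3*q^2 - 36*c^3*q + 49*c^2*q^3 + 49*c^2*q^2 + 14*c*q^4 + 14*c*q^3 + q^5 + q^4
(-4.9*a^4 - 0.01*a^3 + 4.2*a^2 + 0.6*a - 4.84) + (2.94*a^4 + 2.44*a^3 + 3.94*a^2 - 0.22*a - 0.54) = -1.96*a^4 + 2.43*a^3 + 8.14*a^2 + 0.38*a - 5.38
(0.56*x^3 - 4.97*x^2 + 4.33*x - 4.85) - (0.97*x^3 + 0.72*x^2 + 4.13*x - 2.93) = -0.41*x^3 - 5.69*x^2 + 0.2*x - 1.92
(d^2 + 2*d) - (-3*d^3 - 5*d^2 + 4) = 3*d^3 + 6*d^2 + 2*d - 4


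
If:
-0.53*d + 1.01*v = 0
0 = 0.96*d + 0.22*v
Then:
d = 0.00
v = 0.00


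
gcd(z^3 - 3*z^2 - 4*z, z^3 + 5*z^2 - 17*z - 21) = z + 1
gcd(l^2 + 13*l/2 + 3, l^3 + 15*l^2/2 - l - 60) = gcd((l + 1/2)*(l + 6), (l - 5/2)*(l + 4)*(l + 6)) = l + 6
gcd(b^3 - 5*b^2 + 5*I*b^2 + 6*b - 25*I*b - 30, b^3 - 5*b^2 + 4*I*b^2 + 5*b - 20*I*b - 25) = b^2 + b*(-5 - I) + 5*I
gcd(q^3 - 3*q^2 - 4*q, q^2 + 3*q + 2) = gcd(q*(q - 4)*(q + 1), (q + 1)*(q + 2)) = q + 1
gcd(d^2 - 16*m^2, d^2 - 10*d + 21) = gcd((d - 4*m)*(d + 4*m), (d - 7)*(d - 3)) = 1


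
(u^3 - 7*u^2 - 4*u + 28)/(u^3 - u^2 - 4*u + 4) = (u - 7)/(u - 1)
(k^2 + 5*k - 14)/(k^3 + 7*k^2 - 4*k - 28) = 1/(k + 2)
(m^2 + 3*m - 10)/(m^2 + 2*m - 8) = (m + 5)/(m + 4)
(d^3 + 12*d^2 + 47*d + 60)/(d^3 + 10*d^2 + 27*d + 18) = (d^2 + 9*d + 20)/(d^2 + 7*d + 6)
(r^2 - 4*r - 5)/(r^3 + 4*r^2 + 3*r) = (r - 5)/(r*(r + 3))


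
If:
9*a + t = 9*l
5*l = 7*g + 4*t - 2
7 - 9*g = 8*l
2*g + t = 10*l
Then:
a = 433/2907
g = 229/323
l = 25/323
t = -208/323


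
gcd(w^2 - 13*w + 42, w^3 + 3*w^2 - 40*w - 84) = w - 6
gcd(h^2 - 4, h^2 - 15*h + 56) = 1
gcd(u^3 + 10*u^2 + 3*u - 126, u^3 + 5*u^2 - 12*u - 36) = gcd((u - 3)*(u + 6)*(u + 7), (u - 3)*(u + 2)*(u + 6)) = u^2 + 3*u - 18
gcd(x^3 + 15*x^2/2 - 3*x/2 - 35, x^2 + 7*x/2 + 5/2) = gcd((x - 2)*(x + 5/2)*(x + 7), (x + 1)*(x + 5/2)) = x + 5/2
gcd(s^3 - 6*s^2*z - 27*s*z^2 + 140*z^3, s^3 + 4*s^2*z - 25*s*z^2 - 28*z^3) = -s + 4*z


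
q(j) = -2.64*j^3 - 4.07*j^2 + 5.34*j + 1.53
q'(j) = -7.92*j^2 - 8.14*j + 5.34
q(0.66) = 2.52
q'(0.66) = -3.48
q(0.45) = 2.87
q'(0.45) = 0.07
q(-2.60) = 6.53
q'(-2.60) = -27.04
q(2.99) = -89.46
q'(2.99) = -89.80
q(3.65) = -161.58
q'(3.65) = -129.89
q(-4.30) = 113.21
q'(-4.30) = -106.10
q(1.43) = -6.88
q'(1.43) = -22.50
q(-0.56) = -2.27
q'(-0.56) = 7.41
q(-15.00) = 7915.68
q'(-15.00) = -1654.56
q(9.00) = -2204.64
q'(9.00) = -709.44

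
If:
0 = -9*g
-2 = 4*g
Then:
No Solution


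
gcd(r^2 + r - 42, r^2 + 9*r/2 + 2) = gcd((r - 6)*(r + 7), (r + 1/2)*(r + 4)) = 1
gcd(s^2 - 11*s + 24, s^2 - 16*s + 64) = s - 8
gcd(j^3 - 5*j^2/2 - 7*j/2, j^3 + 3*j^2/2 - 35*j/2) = j^2 - 7*j/2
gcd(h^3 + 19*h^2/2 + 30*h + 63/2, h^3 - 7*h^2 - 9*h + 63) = h + 3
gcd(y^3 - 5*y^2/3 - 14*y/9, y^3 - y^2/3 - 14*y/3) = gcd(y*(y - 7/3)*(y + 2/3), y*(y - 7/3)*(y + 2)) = y^2 - 7*y/3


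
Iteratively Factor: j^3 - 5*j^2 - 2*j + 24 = (j - 4)*(j^2 - j - 6) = (j - 4)*(j + 2)*(j - 3)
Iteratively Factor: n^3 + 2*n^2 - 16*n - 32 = (n + 4)*(n^2 - 2*n - 8) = (n + 2)*(n + 4)*(n - 4)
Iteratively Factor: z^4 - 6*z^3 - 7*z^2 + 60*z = (z - 4)*(z^3 - 2*z^2 - 15*z) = (z - 5)*(z - 4)*(z^2 + 3*z) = (z - 5)*(z - 4)*(z + 3)*(z)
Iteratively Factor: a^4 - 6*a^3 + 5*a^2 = (a)*(a^3 - 6*a^2 + 5*a) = a*(a - 1)*(a^2 - 5*a) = a*(a - 5)*(a - 1)*(a)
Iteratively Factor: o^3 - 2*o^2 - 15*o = (o - 5)*(o^2 + 3*o) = (o - 5)*(o + 3)*(o)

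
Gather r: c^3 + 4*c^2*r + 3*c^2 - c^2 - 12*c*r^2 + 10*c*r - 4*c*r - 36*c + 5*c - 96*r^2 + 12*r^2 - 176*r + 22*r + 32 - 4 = c^3 + 2*c^2 - 31*c + r^2*(-12*c - 84) + r*(4*c^2 + 6*c - 154) + 28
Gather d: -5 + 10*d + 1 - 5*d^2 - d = -5*d^2 + 9*d - 4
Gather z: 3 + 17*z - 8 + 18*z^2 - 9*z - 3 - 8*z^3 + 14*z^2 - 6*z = -8*z^3 + 32*z^2 + 2*z - 8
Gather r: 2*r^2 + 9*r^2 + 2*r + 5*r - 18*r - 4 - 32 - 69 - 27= 11*r^2 - 11*r - 132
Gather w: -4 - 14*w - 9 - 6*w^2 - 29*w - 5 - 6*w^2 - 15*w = -12*w^2 - 58*w - 18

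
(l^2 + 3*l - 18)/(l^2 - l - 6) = (l + 6)/(l + 2)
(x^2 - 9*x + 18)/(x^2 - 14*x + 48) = (x - 3)/(x - 8)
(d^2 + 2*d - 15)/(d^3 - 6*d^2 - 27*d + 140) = (d - 3)/(d^2 - 11*d + 28)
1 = 1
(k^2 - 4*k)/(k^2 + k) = (k - 4)/(k + 1)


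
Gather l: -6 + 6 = 0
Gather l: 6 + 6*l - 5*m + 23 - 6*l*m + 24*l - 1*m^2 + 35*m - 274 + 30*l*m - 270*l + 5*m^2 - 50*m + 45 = l*(24*m - 240) + 4*m^2 - 20*m - 200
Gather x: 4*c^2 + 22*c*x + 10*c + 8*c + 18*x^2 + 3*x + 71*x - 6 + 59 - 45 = 4*c^2 + 18*c + 18*x^2 + x*(22*c + 74) + 8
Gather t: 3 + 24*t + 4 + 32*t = 56*t + 7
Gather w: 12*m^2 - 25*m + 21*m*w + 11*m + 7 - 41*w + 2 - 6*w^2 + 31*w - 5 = 12*m^2 - 14*m - 6*w^2 + w*(21*m - 10) + 4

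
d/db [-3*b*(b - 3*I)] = -6*b + 9*I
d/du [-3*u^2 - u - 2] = -6*u - 1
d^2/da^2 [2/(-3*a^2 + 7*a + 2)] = 4*(-9*a^2 + 21*a + (6*a - 7)^2 + 6)/(-3*a^2 + 7*a + 2)^3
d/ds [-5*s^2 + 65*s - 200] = 65 - 10*s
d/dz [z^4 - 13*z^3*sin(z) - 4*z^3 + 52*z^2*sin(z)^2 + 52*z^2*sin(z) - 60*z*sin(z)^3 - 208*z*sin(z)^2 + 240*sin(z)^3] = -13*z^3*cos(z) + 4*z^3 - 39*z^2*sin(z) + 52*z^2*sin(2*z) + 52*z^2*cos(z) - 12*z^2 - 180*z*sin(z)^2*cos(z) + 104*z*sin(z)^2 + 104*z*sin(z) - 208*z*sin(2*z) - 60*sin(z)^3 + 720*sin(z)^2*cos(z) - 208*sin(z)^2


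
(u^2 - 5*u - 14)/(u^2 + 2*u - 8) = (u^2 - 5*u - 14)/(u^2 + 2*u - 8)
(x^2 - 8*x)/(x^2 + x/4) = 4*(x - 8)/(4*x + 1)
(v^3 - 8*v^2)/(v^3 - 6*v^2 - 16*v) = v/(v + 2)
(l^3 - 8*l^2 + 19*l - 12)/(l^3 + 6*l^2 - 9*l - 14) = (l^3 - 8*l^2 + 19*l - 12)/(l^3 + 6*l^2 - 9*l - 14)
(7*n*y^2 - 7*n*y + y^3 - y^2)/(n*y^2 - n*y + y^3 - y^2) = (7*n + y)/(n + y)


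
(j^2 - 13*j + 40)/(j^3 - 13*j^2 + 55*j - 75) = (j - 8)/(j^2 - 8*j + 15)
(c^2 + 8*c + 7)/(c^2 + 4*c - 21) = (c + 1)/(c - 3)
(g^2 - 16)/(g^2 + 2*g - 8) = (g - 4)/(g - 2)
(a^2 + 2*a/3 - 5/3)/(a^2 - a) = (a + 5/3)/a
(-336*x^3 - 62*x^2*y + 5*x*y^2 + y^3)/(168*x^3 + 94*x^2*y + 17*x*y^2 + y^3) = (-8*x + y)/(4*x + y)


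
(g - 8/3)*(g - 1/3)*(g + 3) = g^3 - 73*g/9 + 8/3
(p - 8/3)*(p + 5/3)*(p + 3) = p^3 + 2*p^2 - 67*p/9 - 40/3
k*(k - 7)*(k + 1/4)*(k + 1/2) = k^4 - 25*k^3/4 - 41*k^2/8 - 7*k/8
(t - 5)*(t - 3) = t^2 - 8*t + 15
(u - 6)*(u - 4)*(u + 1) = u^3 - 9*u^2 + 14*u + 24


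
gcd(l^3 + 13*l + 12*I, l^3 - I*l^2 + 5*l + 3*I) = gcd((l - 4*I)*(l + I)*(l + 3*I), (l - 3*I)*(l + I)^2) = l + I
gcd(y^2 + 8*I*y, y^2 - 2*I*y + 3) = 1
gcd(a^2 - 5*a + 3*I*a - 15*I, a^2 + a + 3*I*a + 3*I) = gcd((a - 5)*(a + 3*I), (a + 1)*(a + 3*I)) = a + 3*I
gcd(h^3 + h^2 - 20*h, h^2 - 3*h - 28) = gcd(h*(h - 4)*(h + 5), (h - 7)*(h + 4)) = 1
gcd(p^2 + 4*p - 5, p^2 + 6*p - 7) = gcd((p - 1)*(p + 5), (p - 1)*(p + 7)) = p - 1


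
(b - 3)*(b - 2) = b^2 - 5*b + 6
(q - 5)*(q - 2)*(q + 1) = q^3 - 6*q^2 + 3*q + 10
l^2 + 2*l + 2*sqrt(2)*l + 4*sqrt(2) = (l + 2)*(l + 2*sqrt(2))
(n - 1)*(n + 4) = n^2 + 3*n - 4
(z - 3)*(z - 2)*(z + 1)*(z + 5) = z^4 + z^3 - 19*z^2 + 11*z + 30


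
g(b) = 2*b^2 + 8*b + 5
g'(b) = 4*b + 8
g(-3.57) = 1.93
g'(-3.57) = -6.28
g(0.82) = 12.90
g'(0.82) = 11.28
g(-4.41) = 8.62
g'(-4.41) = -9.64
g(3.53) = 58.16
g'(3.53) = 22.12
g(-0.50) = 1.50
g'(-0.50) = 6.00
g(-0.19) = 3.55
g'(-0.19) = 7.24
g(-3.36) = 0.70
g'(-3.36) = -5.44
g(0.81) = 12.79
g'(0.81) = 11.24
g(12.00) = 389.00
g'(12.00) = 56.00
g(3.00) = 47.00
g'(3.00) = 20.00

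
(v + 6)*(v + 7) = v^2 + 13*v + 42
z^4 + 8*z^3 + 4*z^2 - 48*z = z*(z - 2)*(z + 4)*(z + 6)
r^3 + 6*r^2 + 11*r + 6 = (r + 1)*(r + 2)*(r + 3)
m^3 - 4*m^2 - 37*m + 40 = (m - 8)*(m - 1)*(m + 5)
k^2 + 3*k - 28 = (k - 4)*(k + 7)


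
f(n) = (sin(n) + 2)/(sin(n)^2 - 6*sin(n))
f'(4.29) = -0.15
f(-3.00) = 2.14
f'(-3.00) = -16.54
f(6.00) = 0.98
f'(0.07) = 67.93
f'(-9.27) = -13.82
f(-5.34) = -0.67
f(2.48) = -0.79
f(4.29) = 0.17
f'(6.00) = 4.07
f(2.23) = -0.68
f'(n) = (-2*sin(n)*cos(n) + 6*cos(n))*(sin(n) + 2)/(sin(n)^2 - 6*sin(n))^2 + cos(n)/(sin(n)^2 - 6*sin(n))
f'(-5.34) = 0.27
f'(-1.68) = -0.03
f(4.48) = 0.15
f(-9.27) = 1.95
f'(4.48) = -0.07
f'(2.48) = -0.66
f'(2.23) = -0.30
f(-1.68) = 0.14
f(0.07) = -4.99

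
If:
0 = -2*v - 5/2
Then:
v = -5/4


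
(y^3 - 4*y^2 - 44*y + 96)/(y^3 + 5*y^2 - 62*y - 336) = (y - 2)/(y + 7)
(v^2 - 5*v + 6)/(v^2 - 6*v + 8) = (v - 3)/(v - 4)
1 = 1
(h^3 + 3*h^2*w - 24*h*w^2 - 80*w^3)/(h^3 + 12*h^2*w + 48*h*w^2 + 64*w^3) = (h - 5*w)/(h + 4*w)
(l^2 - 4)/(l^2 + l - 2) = (l - 2)/(l - 1)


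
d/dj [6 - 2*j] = -2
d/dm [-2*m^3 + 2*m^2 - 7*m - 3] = -6*m^2 + 4*m - 7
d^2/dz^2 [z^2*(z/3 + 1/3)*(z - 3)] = 4*z^2 - 4*z - 2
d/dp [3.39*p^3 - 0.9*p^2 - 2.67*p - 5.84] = 10.17*p^2 - 1.8*p - 2.67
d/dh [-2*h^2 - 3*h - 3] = -4*h - 3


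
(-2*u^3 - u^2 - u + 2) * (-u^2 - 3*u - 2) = 2*u^5 + 7*u^4 + 8*u^3 + 3*u^2 - 4*u - 4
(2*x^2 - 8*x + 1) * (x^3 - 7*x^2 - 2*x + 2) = 2*x^5 - 22*x^4 + 53*x^3 + 13*x^2 - 18*x + 2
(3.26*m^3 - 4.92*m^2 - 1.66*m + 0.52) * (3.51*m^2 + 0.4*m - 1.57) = 11.4426*m^5 - 15.9652*m^4 - 12.9128*m^3 + 8.8856*m^2 + 2.8142*m - 0.8164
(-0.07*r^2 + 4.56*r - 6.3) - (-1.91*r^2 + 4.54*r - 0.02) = 1.84*r^2 + 0.0199999999999996*r - 6.28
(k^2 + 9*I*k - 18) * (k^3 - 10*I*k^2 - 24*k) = k^5 - I*k^4 + 48*k^3 - 36*I*k^2 + 432*k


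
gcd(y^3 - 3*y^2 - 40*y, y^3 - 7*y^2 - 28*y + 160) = y^2 - 3*y - 40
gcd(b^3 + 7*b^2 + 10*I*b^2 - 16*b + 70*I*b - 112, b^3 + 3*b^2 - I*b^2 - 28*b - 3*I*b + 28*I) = b + 7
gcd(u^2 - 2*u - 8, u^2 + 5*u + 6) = u + 2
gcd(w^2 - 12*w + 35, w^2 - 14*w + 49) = w - 7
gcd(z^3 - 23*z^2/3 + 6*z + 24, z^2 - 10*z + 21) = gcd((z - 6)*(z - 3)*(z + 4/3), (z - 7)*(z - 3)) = z - 3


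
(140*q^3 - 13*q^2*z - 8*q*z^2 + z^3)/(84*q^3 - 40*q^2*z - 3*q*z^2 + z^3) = (-20*q^2 - q*z + z^2)/(-12*q^2 + 4*q*z + z^2)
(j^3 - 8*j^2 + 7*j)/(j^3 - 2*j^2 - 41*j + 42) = j/(j + 6)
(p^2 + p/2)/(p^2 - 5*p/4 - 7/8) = 4*p/(4*p - 7)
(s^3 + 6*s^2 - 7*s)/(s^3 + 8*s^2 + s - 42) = s*(s - 1)/(s^2 + s - 6)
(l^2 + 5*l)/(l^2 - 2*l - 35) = l/(l - 7)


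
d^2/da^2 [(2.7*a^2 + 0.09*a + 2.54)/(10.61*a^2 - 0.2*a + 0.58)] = (4.54747350886464e-13*a^4 + 31.721778*a^3 + 1615.907244*a^2 - 35.662332*a - 29.220664)/(1194.389981*a^6 - 67.54326*a^5 + 197.148654*a^4 - 7.39256*a^3 + 10.777212*a^2 - 0.20184*a + 0.195112)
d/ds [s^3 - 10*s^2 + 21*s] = 3*s^2 - 20*s + 21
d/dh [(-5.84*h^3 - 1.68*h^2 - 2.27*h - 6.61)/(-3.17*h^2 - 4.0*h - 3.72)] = (18.5128*h^4 + 46.72*h^3 + 64.6985*h^2 - 29.4082*h - 17.9956)/(10.0489*h^4 + 25.36*h^3 + 39.5848*h^2 + 29.76*h + 13.8384)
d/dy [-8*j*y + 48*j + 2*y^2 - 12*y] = -8*j + 4*y - 12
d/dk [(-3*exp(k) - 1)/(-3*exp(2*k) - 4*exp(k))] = (-9*exp(2*k) - 6*exp(k) - 4)*exp(-k)/(9*exp(2*k) + 24*exp(k) + 16)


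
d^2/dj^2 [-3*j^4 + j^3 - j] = 6*j*(1 - 6*j)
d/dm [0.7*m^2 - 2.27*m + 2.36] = 1.4*m - 2.27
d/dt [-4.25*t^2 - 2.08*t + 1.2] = -8.5*t - 2.08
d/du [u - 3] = 1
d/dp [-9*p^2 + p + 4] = 1 - 18*p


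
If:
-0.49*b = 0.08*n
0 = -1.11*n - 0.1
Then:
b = 0.01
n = -0.09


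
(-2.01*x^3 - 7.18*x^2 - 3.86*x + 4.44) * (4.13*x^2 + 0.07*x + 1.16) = -8.3013*x^5 - 29.7941*x^4 - 18.776*x^3 + 9.7382*x^2 - 4.1668*x + 5.1504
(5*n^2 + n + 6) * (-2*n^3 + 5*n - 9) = -10*n^5 - 2*n^4 + 13*n^3 - 40*n^2 + 21*n - 54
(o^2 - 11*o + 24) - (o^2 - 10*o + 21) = 3 - o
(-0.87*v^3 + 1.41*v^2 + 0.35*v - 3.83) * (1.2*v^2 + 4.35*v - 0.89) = -1.044*v^5 - 2.0925*v^4 + 7.3278*v^3 - 4.3284*v^2 - 16.972*v + 3.4087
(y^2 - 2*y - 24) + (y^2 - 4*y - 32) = 2*y^2 - 6*y - 56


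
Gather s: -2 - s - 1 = -s - 3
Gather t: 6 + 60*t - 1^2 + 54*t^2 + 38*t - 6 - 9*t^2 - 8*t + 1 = 45*t^2 + 90*t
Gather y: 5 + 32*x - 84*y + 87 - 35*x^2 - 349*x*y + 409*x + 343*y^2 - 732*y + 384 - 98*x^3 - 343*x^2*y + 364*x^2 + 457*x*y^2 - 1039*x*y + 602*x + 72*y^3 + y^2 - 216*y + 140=-98*x^3 + 329*x^2 + 1043*x + 72*y^3 + y^2*(457*x + 344) + y*(-343*x^2 - 1388*x - 1032) + 616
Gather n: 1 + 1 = 2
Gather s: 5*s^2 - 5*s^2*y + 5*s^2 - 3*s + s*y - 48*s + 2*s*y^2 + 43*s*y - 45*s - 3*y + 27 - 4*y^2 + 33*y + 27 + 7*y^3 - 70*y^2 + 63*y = s^2*(10 - 5*y) + s*(2*y^2 + 44*y - 96) + 7*y^3 - 74*y^2 + 93*y + 54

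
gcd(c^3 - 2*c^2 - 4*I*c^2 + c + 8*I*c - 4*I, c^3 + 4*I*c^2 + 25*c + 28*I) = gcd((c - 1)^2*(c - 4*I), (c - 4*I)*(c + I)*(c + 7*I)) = c - 4*I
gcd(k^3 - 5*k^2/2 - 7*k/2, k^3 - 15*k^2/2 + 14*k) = k^2 - 7*k/2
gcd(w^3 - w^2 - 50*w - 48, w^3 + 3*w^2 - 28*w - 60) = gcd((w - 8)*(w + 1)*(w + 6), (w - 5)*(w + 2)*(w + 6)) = w + 6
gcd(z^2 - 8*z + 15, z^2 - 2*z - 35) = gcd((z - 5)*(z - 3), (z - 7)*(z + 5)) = 1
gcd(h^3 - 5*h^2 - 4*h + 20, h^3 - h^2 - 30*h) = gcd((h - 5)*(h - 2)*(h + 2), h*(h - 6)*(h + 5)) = 1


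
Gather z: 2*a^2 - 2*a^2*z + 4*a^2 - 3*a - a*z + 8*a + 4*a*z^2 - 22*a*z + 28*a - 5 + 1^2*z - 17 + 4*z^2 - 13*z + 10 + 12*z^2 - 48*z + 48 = 6*a^2 + 33*a + z^2*(4*a + 16) + z*(-2*a^2 - 23*a - 60) + 36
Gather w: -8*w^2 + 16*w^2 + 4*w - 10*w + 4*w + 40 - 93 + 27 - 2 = 8*w^2 - 2*w - 28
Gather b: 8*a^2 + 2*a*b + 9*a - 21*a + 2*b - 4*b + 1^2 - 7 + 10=8*a^2 - 12*a + b*(2*a - 2) + 4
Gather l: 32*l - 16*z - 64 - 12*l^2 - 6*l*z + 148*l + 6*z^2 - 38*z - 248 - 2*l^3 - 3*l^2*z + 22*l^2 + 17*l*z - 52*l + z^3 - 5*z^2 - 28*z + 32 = -2*l^3 + l^2*(10 - 3*z) + l*(11*z + 128) + z^3 + z^2 - 82*z - 280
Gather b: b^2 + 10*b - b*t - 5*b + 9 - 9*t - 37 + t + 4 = b^2 + b*(5 - t) - 8*t - 24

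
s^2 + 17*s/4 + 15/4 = (s + 5/4)*(s + 3)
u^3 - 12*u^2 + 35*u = u*(u - 7)*(u - 5)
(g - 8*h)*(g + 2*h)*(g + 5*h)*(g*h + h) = g^4*h - g^3*h^2 + g^3*h - 46*g^2*h^3 - g^2*h^2 - 80*g*h^4 - 46*g*h^3 - 80*h^4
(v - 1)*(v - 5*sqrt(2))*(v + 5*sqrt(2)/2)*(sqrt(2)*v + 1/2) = sqrt(2)*v^4 - 9*v^3/2 - sqrt(2)*v^3 - 105*sqrt(2)*v^2/4 + 9*v^2/2 - 25*v/2 + 105*sqrt(2)*v/4 + 25/2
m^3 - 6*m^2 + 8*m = m*(m - 4)*(m - 2)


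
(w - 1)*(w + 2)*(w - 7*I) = w^3 + w^2 - 7*I*w^2 - 2*w - 7*I*w + 14*I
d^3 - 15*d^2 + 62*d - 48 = (d - 8)*(d - 6)*(d - 1)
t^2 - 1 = (t - 1)*(t + 1)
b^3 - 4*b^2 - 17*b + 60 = (b - 5)*(b - 3)*(b + 4)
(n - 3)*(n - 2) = n^2 - 5*n + 6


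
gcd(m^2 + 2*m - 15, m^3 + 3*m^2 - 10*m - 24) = m - 3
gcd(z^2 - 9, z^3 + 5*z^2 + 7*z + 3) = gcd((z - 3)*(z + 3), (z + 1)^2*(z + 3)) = z + 3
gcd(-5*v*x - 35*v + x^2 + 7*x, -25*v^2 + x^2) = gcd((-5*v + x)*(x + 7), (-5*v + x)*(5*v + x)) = -5*v + x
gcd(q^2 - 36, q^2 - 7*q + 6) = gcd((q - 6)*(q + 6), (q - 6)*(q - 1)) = q - 6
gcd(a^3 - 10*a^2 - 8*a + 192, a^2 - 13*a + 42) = a - 6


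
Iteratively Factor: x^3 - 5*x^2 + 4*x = (x)*(x^2 - 5*x + 4) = x*(x - 1)*(x - 4)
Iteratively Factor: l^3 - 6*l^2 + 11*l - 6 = (l - 1)*(l^2 - 5*l + 6) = (l - 2)*(l - 1)*(l - 3)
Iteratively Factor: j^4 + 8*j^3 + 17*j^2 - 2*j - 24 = (j + 2)*(j^3 + 6*j^2 + 5*j - 12) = (j + 2)*(j + 3)*(j^2 + 3*j - 4) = (j + 2)*(j + 3)*(j + 4)*(j - 1)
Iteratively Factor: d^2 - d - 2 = (d + 1)*(d - 2)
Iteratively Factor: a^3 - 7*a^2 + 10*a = (a - 2)*(a^2 - 5*a) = (a - 5)*(a - 2)*(a)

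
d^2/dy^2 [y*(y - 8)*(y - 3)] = 6*y - 22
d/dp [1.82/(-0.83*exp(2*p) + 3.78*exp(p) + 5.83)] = (3.0212*exp(p) - 6.8796)*exp(p)/(-0.83*exp(2*p) + 3.78*exp(p) + 5.83)^2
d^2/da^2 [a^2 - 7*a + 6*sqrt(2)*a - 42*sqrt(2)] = 2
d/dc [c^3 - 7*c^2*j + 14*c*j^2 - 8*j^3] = 3*c^2 - 14*c*j + 14*j^2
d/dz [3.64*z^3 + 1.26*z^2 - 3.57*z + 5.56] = 10.92*z^2 + 2.52*z - 3.57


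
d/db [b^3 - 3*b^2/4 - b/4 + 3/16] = 3*b^2 - 3*b/2 - 1/4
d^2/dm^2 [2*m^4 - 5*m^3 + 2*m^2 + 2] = 24*m^2 - 30*m + 4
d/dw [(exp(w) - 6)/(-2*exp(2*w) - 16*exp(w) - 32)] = (exp(w) - 16)*exp(w)/(2*(exp(3*w) + 12*exp(2*w) + 48*exp(w) + 64))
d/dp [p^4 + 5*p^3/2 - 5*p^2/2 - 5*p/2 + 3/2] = 4*p^3 + 15*p^2/2 - 5*p - 5/2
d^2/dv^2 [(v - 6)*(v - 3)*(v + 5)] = 6*v - 8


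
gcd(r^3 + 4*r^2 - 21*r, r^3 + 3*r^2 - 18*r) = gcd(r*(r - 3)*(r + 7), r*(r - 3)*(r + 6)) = r^2 - 3*r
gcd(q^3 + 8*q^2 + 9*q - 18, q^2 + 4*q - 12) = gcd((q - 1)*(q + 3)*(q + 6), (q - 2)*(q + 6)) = q + 6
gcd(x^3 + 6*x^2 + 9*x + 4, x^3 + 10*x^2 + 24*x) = x + 4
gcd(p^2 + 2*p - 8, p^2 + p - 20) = 1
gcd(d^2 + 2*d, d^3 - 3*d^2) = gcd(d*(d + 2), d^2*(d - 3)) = d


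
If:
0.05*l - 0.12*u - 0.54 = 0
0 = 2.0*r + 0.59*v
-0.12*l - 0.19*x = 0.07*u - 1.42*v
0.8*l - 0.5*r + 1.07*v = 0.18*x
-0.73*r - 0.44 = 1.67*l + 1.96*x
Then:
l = 0.28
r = 0.08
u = -4.38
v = -0.26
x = -0.49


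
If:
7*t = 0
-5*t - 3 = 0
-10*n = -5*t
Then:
No Solution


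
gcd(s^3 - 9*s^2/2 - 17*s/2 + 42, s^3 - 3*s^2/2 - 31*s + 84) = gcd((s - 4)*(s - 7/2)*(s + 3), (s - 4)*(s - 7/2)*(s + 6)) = s^2 - 15*s/2 + 14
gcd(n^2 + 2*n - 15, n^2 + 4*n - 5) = n + 5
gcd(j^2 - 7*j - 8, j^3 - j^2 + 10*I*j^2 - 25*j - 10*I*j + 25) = 1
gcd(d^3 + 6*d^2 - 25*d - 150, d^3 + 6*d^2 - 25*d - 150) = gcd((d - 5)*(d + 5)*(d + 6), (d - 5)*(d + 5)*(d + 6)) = d^3 + 6*d^2 - 25*d - 150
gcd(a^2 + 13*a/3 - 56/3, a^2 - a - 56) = a + 7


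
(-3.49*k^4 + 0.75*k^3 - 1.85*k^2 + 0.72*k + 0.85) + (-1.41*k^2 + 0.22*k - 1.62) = -3.49*k^4 + 0.75*k^3 - 3.26*k^2 + 0.94*k - 0.77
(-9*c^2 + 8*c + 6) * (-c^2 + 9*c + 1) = 9*c^4 - 89*c^3 + 57*c^2 + 62*c + 6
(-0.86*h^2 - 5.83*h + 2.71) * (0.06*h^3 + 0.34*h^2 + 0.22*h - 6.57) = -0.0516*h^5 - 0.6422*h^4 - 2.0088*h^3 + 5.289*h^2 + 38.8993*h - 17.8047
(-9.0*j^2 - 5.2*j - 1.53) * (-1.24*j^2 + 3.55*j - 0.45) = 11.16*j^4 - 25.502*j^3 - 12.5128*j^2 - 3.0915*j + 0.6885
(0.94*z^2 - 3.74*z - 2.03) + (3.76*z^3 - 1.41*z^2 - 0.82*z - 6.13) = 3.76*z^3 - 0.47*z^2 - 4.56*z - 8.16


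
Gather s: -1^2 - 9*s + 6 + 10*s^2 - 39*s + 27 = 10*s^2 - 48*s + 32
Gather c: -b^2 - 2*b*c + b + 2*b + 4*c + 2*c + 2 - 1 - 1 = -b^2 + 3*b + c*(6 - 2*b)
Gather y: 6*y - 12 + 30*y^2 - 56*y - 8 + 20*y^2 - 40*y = 50*y^2 - 90*y - 20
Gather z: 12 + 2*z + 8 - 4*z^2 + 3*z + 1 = -4*z^2 + 5*z + 21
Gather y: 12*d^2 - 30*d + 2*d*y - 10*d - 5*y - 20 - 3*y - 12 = 12*d^2 - 40*d + y*(2*d - 8) - 32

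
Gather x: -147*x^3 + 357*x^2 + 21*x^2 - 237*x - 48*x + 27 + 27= -147*x^3 + 378*x^2 - 285*x + 54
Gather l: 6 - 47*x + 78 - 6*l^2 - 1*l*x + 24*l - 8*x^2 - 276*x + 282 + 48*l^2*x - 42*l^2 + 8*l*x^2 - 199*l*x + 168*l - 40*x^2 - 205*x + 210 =l^2*(48*x - 48) + l*(8*x^2 - 200*x + 192) - 48*x^2 - 528*x + 576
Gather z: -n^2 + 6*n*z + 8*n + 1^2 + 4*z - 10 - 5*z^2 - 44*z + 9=-n^2 + 8*n - 5*z^2 + z*(6*n - 40)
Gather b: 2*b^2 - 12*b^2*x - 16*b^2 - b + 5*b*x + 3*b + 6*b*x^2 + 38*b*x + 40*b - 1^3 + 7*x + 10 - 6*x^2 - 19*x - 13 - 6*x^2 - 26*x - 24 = b^2*(-12*x - 14) + b*(6*x^2 + 43*x + 42) - 12*x^2 - 38*x - 28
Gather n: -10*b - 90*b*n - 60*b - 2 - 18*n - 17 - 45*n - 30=-70*b + n*(-90*b - 63) - 49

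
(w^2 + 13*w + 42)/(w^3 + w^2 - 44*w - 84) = (w + 7)/(w^2 - 5*w - 14)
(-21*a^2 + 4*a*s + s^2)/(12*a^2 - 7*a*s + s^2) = (7*a + s)/(-4*a + s)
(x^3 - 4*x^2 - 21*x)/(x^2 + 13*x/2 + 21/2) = 2*x*(x - 7)/(2*x + 7)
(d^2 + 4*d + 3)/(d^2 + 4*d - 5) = (d^2 + 4*d + 3)/(d^2 + 4*d - 5)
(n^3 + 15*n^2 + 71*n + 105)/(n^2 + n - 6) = (n^2 + 12*n + 35)/(n - 2)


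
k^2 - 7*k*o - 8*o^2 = (k - 8*o)*(k + o)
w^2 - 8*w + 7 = (w - 7)*(w - 1)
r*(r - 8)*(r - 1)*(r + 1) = r^4 - 8*r^3 - r^2 + 8*r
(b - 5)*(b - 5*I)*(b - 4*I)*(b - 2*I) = b^4 - 5*b^3 - 11*I*b^3 - 38*b^2 + 55*I*b^2 + 190*b + 40*I*b - 200*I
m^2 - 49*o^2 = (m - 7*o)*(m + 7*o)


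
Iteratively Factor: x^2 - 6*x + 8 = (x - 2)*(x - 4)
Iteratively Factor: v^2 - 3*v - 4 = (v - 4)*(v + 1)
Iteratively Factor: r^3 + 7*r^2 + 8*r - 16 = (r - 1)*(r^2 + 8*r + 16) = (r - 1)*(r + 4)*(r + 4)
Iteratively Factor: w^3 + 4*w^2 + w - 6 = (w + 3)*(w^2 + w - 2) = (w + 2)*(w + 3)*(w - 1)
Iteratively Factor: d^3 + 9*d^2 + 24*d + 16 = (d + 4)*(d^2 + 5*d + 4) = (d + 4)^2*(d + 1)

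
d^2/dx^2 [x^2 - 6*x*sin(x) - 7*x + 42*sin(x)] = 6*x*sin(x) - 42*sin(x) - 12*cos(x) + 2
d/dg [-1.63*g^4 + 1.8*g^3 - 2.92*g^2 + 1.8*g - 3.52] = -6.52*g^3 + 5.4*g^2 - 5.84*g + 1.8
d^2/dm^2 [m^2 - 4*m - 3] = 2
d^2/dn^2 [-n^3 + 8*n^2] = 16 - 6*n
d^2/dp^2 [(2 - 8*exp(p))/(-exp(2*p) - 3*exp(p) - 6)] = (8*exp(4*p) - 32*exp(3*p) - 306*exp(2*p) - 114*exp(p) + 324)*exp(p)/(exp(6*p) + 9*exp(5*p) + 45*exp(4*p) + 135*exp(3*p) + 270*exp(2*p) + 324*exp(p) + 216)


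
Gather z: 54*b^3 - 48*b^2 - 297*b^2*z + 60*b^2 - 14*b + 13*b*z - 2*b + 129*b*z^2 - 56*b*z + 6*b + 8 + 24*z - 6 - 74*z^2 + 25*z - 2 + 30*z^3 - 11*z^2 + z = 54*b^3 + 12*b^2 - 10*b + 30*z^3 + z^2*(129*b - 85) + z*(-297*b^2 - 43*b + 50)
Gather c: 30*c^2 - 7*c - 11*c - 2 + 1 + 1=30*c^2 - 18*c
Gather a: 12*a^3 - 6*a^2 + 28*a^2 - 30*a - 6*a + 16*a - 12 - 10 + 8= 12*a^3 + 22*a^2 - 20*a - 14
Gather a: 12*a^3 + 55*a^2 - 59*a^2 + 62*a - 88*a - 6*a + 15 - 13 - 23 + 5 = 12*a^3 - 4*a^2 - 32*a - 16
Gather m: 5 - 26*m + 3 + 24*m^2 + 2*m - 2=24*m^2 - 24*m + 6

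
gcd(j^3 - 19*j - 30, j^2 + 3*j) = j + 3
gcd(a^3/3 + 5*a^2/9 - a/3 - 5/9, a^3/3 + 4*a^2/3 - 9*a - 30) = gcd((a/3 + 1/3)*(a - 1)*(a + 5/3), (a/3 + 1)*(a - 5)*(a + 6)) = 1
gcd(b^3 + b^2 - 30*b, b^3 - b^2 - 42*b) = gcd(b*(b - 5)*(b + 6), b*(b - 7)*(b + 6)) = b^2 + 6*b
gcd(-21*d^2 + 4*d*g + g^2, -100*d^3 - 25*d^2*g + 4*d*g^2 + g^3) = 1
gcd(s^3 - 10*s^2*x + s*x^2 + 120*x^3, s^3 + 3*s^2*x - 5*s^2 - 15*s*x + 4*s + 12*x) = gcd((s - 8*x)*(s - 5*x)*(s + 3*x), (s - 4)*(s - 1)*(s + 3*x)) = s + 3*x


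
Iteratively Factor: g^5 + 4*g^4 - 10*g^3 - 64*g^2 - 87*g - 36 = (g - 4)*(g^4 + 8*g^3 + 22*g^2 + 24*g + 9) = (g - 4)*(g + 3)*(g^3 + 5*g^2 + 7*g + 3) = (g - 4)*(g + 1)*(g + 3)*(g^2 + 4*g + 3) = (g - 4)*(g + 1)*(g + 3)^2*(g + 1)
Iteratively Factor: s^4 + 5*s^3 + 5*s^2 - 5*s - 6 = (s - 1)*(s^3 + 6*s^2 + 11*s + 6) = (s - 1)*(s + 1)*(s^2 + 5*s + 6) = (s - 1)*(s + 1)*(s + 2)*(s + 3)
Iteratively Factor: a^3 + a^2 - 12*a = (a)*(a^2 + a - 12) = a*(a + 4)*(a - 3)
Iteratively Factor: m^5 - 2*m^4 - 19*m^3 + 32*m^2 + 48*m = (m - 4)*(m^4 + 2*m^3 - 11*m^2 - 12*m) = (m - 4)*(m + 1)*(m^3 + m^2 - 12*m) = (m - 4)*(m - 3)*(m + 1)*(m^2 + 4*m) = (m - 4)*(m - 3)*(m + 1)*(m + 4)*(m)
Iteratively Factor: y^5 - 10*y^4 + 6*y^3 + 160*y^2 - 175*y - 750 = (y - 5)*(y^4 - 5*y^3 - 19*y^2 + 65*y + 150) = (y - 5)*(y + 2)*(y^3 - 7*y^2 - 5*y + 75) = (y - 5)^2*(y + 2)*(y^2 - 2*y - 15) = (y - 5)^2*(y + 2)*(y + 3)*(y - 5)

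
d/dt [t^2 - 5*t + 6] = 2*t - 5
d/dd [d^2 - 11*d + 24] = 2*d - 11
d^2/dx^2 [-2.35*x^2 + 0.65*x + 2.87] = -4.70000000000000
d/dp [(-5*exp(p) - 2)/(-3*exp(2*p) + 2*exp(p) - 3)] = (-15*exp(2*p) - 12*exp(p) + 19)*exp(p)/(9*exp(4*p) - 12*exp(3*p) + 22*exp(2*p) - 12*exp(p) + 9)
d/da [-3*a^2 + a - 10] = 1 - 6*a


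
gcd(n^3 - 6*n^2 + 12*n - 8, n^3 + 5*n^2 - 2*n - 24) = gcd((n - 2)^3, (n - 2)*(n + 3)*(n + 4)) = n - 2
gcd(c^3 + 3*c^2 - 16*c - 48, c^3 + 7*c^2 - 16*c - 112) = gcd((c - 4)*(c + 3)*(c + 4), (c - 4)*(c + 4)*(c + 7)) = c^2 - 16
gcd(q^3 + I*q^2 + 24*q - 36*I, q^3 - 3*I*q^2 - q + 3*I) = q - 3*I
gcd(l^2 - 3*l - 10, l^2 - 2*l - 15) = l - 5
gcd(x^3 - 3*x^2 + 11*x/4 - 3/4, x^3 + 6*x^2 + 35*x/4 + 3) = 1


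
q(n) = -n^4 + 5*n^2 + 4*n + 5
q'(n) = -4*n^3 + 10*n + 4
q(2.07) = 16.34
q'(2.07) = -10.78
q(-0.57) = 4.24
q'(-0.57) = -0.96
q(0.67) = 9.72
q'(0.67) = 9.50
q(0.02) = 5.08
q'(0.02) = 4.20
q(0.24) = 6.24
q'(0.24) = 6.34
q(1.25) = 15.37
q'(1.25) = 8.69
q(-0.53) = 4.21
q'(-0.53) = -0.70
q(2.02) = 16.83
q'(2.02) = -8.77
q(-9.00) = -6187.00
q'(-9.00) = 2830.00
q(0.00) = 5.00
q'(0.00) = 4.00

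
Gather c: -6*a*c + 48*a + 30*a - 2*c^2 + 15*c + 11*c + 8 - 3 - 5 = 78*a - 2*c^2 + c*(26 - 6*a)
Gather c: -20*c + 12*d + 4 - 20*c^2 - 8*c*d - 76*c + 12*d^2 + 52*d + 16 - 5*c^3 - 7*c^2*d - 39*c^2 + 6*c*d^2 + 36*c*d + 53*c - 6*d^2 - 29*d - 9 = -5*c^3 + c^2*(-7*d - 59) + c*(6*d^2 + 28*d - 43) + 6*d^2 + 35*d + 11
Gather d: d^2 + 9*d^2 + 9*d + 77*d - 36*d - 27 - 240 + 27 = 10*d^2 + 50*d - 240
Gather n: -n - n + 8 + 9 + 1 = 18 - 2*n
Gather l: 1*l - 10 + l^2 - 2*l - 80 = l^2 - l - 90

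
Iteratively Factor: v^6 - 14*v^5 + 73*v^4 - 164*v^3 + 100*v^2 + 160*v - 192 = (v - 3)*(v^5 - 11*v^4 + 40*v^3 - 44*v^2 - 32*v + 64) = (v - 3)*(v + 1)*(v^4 - 12*v^3 + 52*v^2 - 96*v + 64) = (v - 3)*(v - 2)*(v + 1)*(v^3 - 10*v^2 + 32*v - 32) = (v - 4)*(v - 3)*(v - 2)*(v + 1)*(v^2 - 6*v + 8) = (v - 4)*(v - 3)*(v - 2)^2*(v + 1)*(v - 4)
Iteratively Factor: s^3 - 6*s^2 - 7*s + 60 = (s - 4)*(s^2 - 2*s - 15) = (s - 4)*(s + 3)*(s - 5)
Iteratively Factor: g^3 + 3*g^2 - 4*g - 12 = (g - 2)*(g^2 + 5*g + 6) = (g - 2)*(g + 3)*(g + 2)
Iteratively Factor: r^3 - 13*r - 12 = (r - 4)*(r^2 + 4*r + 3) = (r - 4)*(r + 1)*(r + 3)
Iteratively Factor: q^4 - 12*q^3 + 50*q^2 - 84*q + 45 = (q - 3)*(q^3 - 9*q^2 + 23*q - 15) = (q - 5)*(q - 3)*(q^2 - 4*q + 3) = (q - 5)*(q - 3)*(q - 1)*(q - 3)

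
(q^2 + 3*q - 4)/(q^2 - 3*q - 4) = (-q^2 - 3*q + 4)/(-q^2 + 3*q + 4)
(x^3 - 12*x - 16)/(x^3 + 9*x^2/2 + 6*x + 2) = 2*(x - 4)/(2*x + 1)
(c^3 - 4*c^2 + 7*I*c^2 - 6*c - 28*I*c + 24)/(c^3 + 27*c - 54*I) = (c^2 + c*(-4 + I) - 4*I)/(c^2 - 6*I*c - 9)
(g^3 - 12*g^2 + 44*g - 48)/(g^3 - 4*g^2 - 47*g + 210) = (g^2 - 6*g + 8)/(g^2 + 2*g - 35)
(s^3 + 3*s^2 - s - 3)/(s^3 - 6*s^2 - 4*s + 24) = (s^3 + 3*s^2 - s - 3)/(s^3 - 6*s^2 - 4*s + 24)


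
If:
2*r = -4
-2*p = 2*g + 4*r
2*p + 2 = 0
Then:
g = 5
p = -1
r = -2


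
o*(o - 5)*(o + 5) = o^3 - 25*o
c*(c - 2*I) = c^2 - 2*I*c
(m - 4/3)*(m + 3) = m^2 + 5*m/3 - 4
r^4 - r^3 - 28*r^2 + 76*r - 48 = (r - 4)*(r - 2)*(r - 1)*(r + 6)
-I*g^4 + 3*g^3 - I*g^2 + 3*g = g*(g - I)*(g + 3*I)*(-I*g + 1)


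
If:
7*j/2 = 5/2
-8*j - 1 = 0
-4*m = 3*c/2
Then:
No Solution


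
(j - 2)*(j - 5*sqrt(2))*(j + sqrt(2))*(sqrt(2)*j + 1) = sqrt(2)*j^4 - 7*j^3 - 2*sqrt(2)*j^3 - 14*sqrt(2)*j^2 + 14*j^2 - 10*j + 28*sqrt(2)*j + 20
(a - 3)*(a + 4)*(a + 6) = a^3 + 7*a^2 - 6*a - 72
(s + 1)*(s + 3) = s^2 + 4*s + 3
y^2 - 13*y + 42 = (y - 7)*(y - 6)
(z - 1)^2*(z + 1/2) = z^3 - 3*z^2/2 + 1/2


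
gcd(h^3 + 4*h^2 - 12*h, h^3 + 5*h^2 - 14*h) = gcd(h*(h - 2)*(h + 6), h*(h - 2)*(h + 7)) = h^2 - 2*h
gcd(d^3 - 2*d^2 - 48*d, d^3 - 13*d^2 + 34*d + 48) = d - 8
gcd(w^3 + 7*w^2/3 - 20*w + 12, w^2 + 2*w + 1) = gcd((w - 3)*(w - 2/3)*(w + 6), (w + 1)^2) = 1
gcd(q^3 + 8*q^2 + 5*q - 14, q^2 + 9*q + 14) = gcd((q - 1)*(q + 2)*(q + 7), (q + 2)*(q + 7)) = q^2 + 9*q + 14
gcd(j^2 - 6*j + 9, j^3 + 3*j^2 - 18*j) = j - 3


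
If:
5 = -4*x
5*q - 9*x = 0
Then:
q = -9/4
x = -5/4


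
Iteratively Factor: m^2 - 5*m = (m - 5)*(m)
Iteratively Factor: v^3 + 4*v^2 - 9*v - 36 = (v + 4)*(v^2 - 9) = (v + 3)*(v + 4)*(v - 3)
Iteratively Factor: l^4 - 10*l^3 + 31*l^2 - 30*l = (l)*(l^3 - 10*l^2 + 31*l - 30) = l*(l - 3)*(l^2 - 7*l + 10) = l*(l - 3)*(l - 2)*(l - 5)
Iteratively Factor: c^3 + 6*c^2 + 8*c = (c + 4)*(c^2 + 2*c) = c*(c + 4)*(c + 2)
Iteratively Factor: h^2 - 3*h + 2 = (h - 1)*(h - 2)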